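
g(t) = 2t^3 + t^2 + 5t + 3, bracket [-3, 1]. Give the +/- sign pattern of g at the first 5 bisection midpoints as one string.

-++--

m = -1, g(m) = -3 (−); new bracket [-1, 1]
m = 0, g(m) = 3 (+); new bracket [-1, 0]
m = -0.5, g(m) = 0.5 (+); new bracket [-1, -0.5]
m = -0.75, g(m) = -1.0312 (−); new bracket [-0.75, -0.5]
m = -0.625, g(m) = -0.2227 (−); new bracket [-0.625, -0.5]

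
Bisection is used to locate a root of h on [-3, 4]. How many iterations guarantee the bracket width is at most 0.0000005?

Width after n steps is 7/2^n. Need 2^n ≥ 7/0.0000005 = 14000000.
2^23 = 8388608 < 14000000 ≤ 2^24 = 16777216, so n = 24.

24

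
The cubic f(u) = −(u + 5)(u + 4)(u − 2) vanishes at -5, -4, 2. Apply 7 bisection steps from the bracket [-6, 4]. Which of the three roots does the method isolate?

2

u = -1 gives f = 36, positive; keep [-1, 4]
u = 1.5 gives f = 17.875, positive; keep [1.5, 4]
u = 2.75 gives f = -39.234375, negative; keep [1.5, 2.75]
u = 2.125 gives f = -5.4551, negative; keep [1.5, 2.125]
u = 1.8125 gives f = 7.4246, positive; keep [1.8125, 2.125]
u = 1.96875 gives f = 1.2998, positive; keep [1.96875, 2.125]
u = 2.046875 gives f = -1.9974, negative; keep [1.96875, 2.046875]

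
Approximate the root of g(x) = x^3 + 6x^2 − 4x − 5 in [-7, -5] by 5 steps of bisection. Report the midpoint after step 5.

-6.4375

g(-6) = 19 > 0, so the root lies in [-7, -6]
g(-6.5) = -0.125 < 0, so the root lies in [-6.5, -6]
g(-6.25) = 10.234375 > 0, so the root lies in [-6.5, -6.25]
g(-6.375) = 5.2598 > 0, so the root lies in [-6.5, -6.375]
g(-6.4375) = 2.6194 > 0, so the root lies in [-6.5, -6.4375]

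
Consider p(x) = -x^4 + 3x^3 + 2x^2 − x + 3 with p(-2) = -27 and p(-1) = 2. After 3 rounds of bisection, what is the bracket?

p(-1.5) = -6.1875 < 0, so the root lies in [-1.5, -1]
p(-1.25) = -0.925781 < 0, so the root lies in [-1.25, -1]
p(-1.125) = 0.782959 > 0, so the root lies in [-1.25, -1.125]

[-1.25, -1.125]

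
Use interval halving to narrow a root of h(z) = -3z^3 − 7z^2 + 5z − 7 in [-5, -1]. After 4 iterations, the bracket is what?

midpoint -3: h = -4 < 0 → [-5, -3]
midpoint -4: h = 53 > 0 → [-4, -3]
midpoint -3.5: h = 18.375 > 0 → [-3.5, -3]
midpoint -3.25: h = 5.7969 > 0 → [-3.25, -3]

[-3.25, -3]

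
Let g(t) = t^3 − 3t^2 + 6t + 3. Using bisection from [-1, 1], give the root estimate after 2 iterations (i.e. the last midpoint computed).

t = 0 gives g = 3, positive; keep [-1, 0]
t = -0.5 gives g = -0.875, negative; keep [-0.5, 0]

-0.5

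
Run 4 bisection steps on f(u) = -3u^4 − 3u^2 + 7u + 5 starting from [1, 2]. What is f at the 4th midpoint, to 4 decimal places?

u = 1.5 gives f = -6.4375, negative; keep [1, 1.5]
u = 1.25 gives f = 1.738281, positive; keep [1.25, 1.5]
u = 1.375 gives f = -1.770264, negative; keep [1.25, 1.375]
u = 1.3125 gives f = 0.1169, positive; keep [1.3125, 1.375]

0.1169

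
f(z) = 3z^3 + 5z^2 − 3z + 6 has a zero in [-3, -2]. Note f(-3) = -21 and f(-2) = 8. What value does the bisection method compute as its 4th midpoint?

-2.4375

z = -2.5 gives f = -2.125, negative; keep [-2.5, -2]
z = -2.25 gives f = 3.890625, positive; keep [-2.5, -2.25]
z = -2.375 gives f = 1.138672, positive; keep [-2.5, -2.375]
z = -2.4375 gives f = -0.427, negative; keep [-2.4375, -2.375]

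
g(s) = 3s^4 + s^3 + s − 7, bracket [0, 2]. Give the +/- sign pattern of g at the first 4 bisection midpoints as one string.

-+++

m = 1, g(m) = -2 (−); new bracket [1, 2]
m = 1.5, g(m) = 13.0625 (+); new bracket [1, 1.5]
m = 1.25, g(m) = 3.527344 (+); new bracket [1, 1.25]
m = 1.125, g(m) = 0.3542 (+); new bracket [1, 1.125]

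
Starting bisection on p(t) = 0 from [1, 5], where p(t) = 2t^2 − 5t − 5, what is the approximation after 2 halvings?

4

m = 3, p(m) = -2 (−); new bracket [3, 5]
m = 4, p(m) = 7 (+); new bracket [3, 4]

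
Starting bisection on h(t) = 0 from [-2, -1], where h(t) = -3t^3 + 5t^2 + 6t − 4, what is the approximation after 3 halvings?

midpoint -1.5: h = 8.375 > 0 → [-1.5, -1]
midpoint -1.25: h = 2.171875 > 0 → [-1.25, -1]
midpoint -1.125: h = -0.150391 < 0 → [-1.25, -1.125]

-1.125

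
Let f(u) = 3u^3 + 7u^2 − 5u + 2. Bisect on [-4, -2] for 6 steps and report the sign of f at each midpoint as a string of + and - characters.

-+++++

midpoint -3: f = -1 < 0 → [-3, -2]
midpoint -2.5: f = 11.375 > 0 → [-3, -2.5]
midpoint -2.75: f = 6.296875 > 0 → [-3, -2.75]
midpoint -2.875: f = 2.9434 > 0 → [-3, -2.875]
midpoint -2.9375: f = 1.0476 > 0 → [-3, -2.9375]
midpoint -2.96875: f = 0.0431 > 0 → [-3, -2.96875]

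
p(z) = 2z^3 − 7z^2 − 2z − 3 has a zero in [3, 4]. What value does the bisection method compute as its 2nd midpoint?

3.75

m = 3.5, p(m) = -10 (−); new bracket [3.5, 4]
m = 3.75, p(m) = -3.46875 (−); new bracket [3.75, 4]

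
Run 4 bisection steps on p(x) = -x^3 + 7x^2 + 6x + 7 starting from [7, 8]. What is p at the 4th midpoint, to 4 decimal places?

4.2839

midpoint 7.5: p = 23.875 > 0 → [7.5, 8]
midpoint 7.75: p = 8.453125 > 0 → [7.75, 8]
midpoint 7.875: p = -0.013672 < 0 → [7.75, 7.875]
midpoint 7.8125: p = 4.2839 > 0 → [7.8125, 7.875]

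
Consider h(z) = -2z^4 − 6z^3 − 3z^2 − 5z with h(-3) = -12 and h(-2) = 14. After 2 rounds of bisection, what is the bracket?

[-3, -2.75]

z = -2.5 gives h = 9.375, positive; keep [-3, -2.5]
z = -2.75 gives h = 1.460938, positive; keep [-3, -2.75]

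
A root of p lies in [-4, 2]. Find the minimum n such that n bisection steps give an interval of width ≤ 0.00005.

17

Width after n steps is 6/2^n. Need 2^n ≥ 6/0.00005 = 120000.
2^16 = 65536 < 120000 ≤ 2^17 = 131072, so n = 17.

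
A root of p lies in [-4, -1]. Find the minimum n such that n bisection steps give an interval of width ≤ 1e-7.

Width after n steps is 3/2^n. Need 2^n ≥ 3/1e-7 = 30000000.
2^24 = 16777216 < 30000000 ≤ 2^25 = 33554432, so n = 25.

25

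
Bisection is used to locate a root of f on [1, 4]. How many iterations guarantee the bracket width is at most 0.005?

10

Width after n steps is 3/2^n. Need 2^n ≥ 3/0.005 = 600.
2^9 = 512 < 600 ≤ 2^10 = 1024, so n = 10.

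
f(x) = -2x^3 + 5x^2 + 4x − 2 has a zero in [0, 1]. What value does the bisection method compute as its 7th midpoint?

midpoint 0.5: f = 1 > 0 → [0, 0.5]
midpoint 0.25: f = -0.71875 < 0 → [0.25, 0.5]
midpoint 0.375: f = 0.097656 > 0 → [0.25, 0.375]
midpoint 0.3125: f = -0.3228 < 0 → [0.3125, 0.375]
midpoint 0.34375: f = -0.1154 < 0 → [0.34375, 0.375]
midpoint 0.359375: f = -0.0096 < 0 → [0.359375, 0.375]
midpoint 0.3671875: f = 0.0439 > 0 → [0.359375, 0.3671875]

0.3671875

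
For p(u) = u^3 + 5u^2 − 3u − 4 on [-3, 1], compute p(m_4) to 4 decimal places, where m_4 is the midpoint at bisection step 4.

u = -1 gives p = 3, positive; keep [-1, 1]
u = 0 gives p = -4, negative; keep [-1, 0]
u = -0.5 gives p = -1.375, negative; keep [-1, -0.5]
u = -0.75 gives p = 0.6406, positive; keep [-0.75, -0.5]

0.6406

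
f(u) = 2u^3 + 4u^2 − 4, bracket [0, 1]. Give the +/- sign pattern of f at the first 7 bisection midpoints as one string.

u = 0.5 gives f = -2.75, negative; keep [0.5, 1]
u = 0.75 gives f = -0.90625, negative; keep [0.75, 1]
u = 0.875 gives f = 0.402344, positive; keep [0.75, 0.875]
u = 0.8125 gives f = -0.2866, negative; keep [0.8125, 0.875]
u = 0.84375 gives f = 0.049, positive; keep [0.8125, 0.84375]
u = 0.828125 gives f = -0.121, negative; keep [0.828125, 0.84375]
u = 0.8359375 gives f = -0.0365, negative; keep [0.8359375, 0.84375]

--+-+--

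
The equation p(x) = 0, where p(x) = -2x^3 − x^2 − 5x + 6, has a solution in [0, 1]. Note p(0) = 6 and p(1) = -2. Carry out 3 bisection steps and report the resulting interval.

x = 0.5 gives p = 3, positive; keep [0.5, 1]
x = 0.75 gives p = 0.84375, positive; keep [0.75, 1]
x = 0.875 gives p = -0.480469, negative; keep [0.75, 0.875]

[0.75, 0.875]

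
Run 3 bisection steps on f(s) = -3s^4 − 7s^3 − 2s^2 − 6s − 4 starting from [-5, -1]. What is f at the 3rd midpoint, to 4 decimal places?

-9.3125

m = -3, f(m) = -58 (−); new bracket [-3, -1]
m = -2, f(m) = 8 (+); new bracket [-3, -2]
m = -2.5, f(m) = -9.3125 (−); new bracket [-2.5, -2]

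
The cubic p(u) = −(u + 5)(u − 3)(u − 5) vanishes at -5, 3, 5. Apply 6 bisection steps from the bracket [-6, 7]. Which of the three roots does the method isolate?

m = 0.5, p(m) = -61.875 (−); new bracket [-6, 0.5]
m = -2.75, p(m) = -100.265625 (−); new bracket [-6, -2.75]
m = -4.375, p(m) = -43.212891 (−); new bracket [-6, -4.375]
m = -5.1875, p(m) = 15.6394 (+); new bracket [-5.1875, -4.375]
m = -4.78125, p(m) = -16.6491 (−); new bracket [-5.1875, -4.78125]
m = -4.984375, p(m) = -1.2456 (−); new bracket [-5.1875, -4.984375]

-5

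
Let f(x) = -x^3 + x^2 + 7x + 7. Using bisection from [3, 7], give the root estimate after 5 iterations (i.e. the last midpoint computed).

midpoint 5: f = -58 < 0 → [3, 5]
midpoint 4: f = -13 < 0 → [3, 4]
midpoint 3.5: f = 0.875 > 0 → [3.5, 4]
midpoint 3.75: f = -5.4219 < 0 → [3.5, 3.75]
midpoint 3.625: f = -2.1191 < 0 → [3.5, 3.625]

3.625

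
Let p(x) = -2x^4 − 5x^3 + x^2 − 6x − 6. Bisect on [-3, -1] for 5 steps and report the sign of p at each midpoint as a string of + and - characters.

x = -2 gives p = 18, positive; keep [-3, -2]
x = -2.5 gives p = 15.25, positive; keep [-3, -2.5]
x = -2.75 gives p = 7.664062, positive; keep [-3, -2.75]
x = -2.875 gives p = 1.6929, positive; keep [-3, -2.875]
x = -2.9375 gives p = -1.9251, negative; keep [-2.9375, -2.875]

++++-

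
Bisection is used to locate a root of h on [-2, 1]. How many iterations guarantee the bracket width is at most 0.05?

Width after n steps is 3/2^n. Need 2^n ≥ 3/0.05 = 60.
2^5 = 32 < 60 ≤ 2^6 = 64, so n = 6.

6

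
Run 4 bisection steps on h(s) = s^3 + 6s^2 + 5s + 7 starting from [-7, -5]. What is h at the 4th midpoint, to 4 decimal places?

-1.8184

midpoint -6: h = -23 < 0 → [-6, -5]
midpoint -5.5: h = -5.375 < 0 → [-5.5, -5]
midpoint -5.25: h = 1.421875 > 0 → [-5.5, -5.25]
midpoint -5.375: h = -1.8184 < 0 → [-5.375, -5.25]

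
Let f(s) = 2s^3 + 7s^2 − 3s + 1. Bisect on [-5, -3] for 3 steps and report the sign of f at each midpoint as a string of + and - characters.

-++

f(-4) = -3 < 0, so the root lies in [-4, -3]
f(-3.5) = 11.5 > 0, so the root lies in [-4, -3.5]
f(-3.75) = 5.21875 > 0, so the root lies in [-4, -3.75]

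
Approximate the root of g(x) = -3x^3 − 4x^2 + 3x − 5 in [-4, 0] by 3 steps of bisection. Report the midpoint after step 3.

-2.5

m = -2, g(m) = -3 (−); new bracket [-4, -2]
m = -3, g(m) = 31 (+); new bracket [-3, -2]
m = -2.5, g(m) = 9.375 (+); new bracket [-2.5, -2]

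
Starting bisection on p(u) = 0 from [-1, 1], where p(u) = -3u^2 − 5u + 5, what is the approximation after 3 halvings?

p(0) = 5 > 0, so the root lies in [0, 1]
p(0.5) = 1.75 > 0, so the root lies in [0.5, 1]
p(0.75) = -0.4375 < 0, so the root lies in [0.5, 0.75]

0.75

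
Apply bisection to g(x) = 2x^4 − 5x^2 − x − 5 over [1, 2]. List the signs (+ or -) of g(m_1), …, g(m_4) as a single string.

x = 1.5 gives g = -7.625, negative; keep [1.5, 2]
x = 1.75 gives g = -3.304688, negative; keep [1.75, 2]
x = 1.875 gives g = 0.266113, positive; keep [1.75, 1.875]
x = 1.8125 gives g = -1.6538, negative; keep [1.8125, 1.875]

--+-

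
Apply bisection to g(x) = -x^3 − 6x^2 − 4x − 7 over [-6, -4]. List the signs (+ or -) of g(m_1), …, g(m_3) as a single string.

m = -5, g(m) = -12 (−); new bracket [-6, -5]
m = -5.5, g(m) = -0.125 (−); new bracket [-6, -5.5]
m = -5.75, g(m) = 7.734375 (+); new bracket [-5.75, -5.5]

--+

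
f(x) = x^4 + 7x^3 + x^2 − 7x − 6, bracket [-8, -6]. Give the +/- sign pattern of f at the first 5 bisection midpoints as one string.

x = -7 gives f = 92, positive; keep [-7, -6]
x = -6.5 gives f = -55.5625, negative; keep [-7, -6.5]
x = -6.75 gives f = 9.925781, positive; keep [-6.75, -6.5]
x = -6.625 gives f = -24.7751, negative; keep [-6.75, -6.625]
x = -6.6875 gives f = -7.9282, negative; keep [-6.75, -6.6875]

+-+--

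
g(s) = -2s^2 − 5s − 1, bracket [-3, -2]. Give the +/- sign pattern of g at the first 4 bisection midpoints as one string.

g(-2.5) = -1 < 0, so the root lies in [-2.5, -2]
g(-2.25) = 0.125 > 0, so the root lies in [-2.5, -2.25]
g(-2.375) = -0.40625 < 0, so the root lies in [-2.375, -2.25]
g(-2.3125) = -0.1328 < 0, so the root lies in [-2.3125, -2.25]

-+--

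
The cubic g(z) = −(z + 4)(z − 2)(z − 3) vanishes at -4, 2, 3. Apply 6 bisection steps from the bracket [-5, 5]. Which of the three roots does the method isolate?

z = 0 gives g = -24, negative; keep [-5, 0]
z = -2.5 gives g = -37.125, negative; keep [-5, -2.5]
z = -3.75 gives g = -9.703125, negative; keep [-5, -3.75]
z = -4.375 gives g = 17.6309, positive; keep [-4.375, -3.75]
z = -4.0625 gives g = 2.676, positive; keep [-4.0625, -3.75]
z = -3.90625 gives g = -3.8241, negative; keep [-4.0625, -3.90625]

-4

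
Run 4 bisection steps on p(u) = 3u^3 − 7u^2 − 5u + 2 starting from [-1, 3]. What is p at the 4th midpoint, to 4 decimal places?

m = 1, p(m) = -7 (−); new bracket [1, 3]
m = 2, p(m) = -12 (−); new bracket [2, 3]
m = 2.5, p(m) = -7.375 (−); new bracket [2.5, 3]
m = 2.75, p(m) = -2.2969 (−); new bracket [2.75, 3]

-2.2969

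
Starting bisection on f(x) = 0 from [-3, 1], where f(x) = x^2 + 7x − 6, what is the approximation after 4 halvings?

m = -1, f(m) = -12 (−); new bracket [-1, 1]
m = 0, f(m) = -6 (−); new bracket [0, 1]
m = 0.5, f(m) = -2.25 (−); new bracket [0.5, 1]
m = 0.75, f(m) = -0.1875 (−); new bracket [0.75, 1]

0.75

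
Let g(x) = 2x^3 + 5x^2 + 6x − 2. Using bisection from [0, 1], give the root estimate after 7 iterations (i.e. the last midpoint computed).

m = 0.5, g(m) = 2.5 (+); new bracket [0, 0.5]
m = 0.25, g(m) = -0.15625 (−); new bracket [0.25, 0.5]
m = 0.375, g(m) = 1.058594 (+); new bracket [0.25, 0.375]
m = 0.3125, g(m) = 0.4243 (+); new bracket [0.25, 0.3125]
m = 0.28125, g(m) = 0.1275 (+); new bracket [0.25, 0.28125]
m = 0.265625, g(m) = -0.016 (−); new bracket [0.265625, 0.28125]
m = 0.2734375, g(m) = 0.0554 (+); new bracket [0.265625, 0.2734375]

0.2734375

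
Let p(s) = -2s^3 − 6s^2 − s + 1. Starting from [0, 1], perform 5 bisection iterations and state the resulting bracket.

s = 0.5 gives p = -1.25, negative; keep [0, 0.5]
s = 0.25 gives p = 0.34375, positive; keep [0.25, 0.5]
s = 0.375 gives p = -0.324219, negative; keep [0.25, 0.375]
s = 0.3125 gives p = 0.0405, positive; keep [0.3125, 0.375]
s = 0.34375 gives p = -0.134, negative; keep [0.3125, 0.34375]

[0.3125, 0.34375]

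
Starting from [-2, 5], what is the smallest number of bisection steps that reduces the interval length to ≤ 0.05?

Width after n steps is 7/2^n. Need 2^n ≥ 7/0.05 = 140.
2^7 = 128 < 140 ≤ 2^8 = 256, so n = 8.

8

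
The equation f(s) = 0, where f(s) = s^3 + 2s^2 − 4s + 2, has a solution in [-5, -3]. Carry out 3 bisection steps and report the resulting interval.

m = -4, f(m) = -14 (−); new bracket [-4, -3]
m = -3.5, f(m) = -2.375 (−); new bracket [-3.5, -3]
m = -3.25, f(m) = 1.796875 (+); new bracket [-3.5, -3.25]

[-3.5, -3.25]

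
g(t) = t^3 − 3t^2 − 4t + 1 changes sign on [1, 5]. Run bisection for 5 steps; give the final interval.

[3.875, 4]

midpoint 3: g = -11 < 0 → [3, 5]
midpoint 4: g = 1 > 0 → [3, 4]
midpoint 3.5: g = -6.875 < 0 → [3.5, 4]
midpoint 3.75: g = -3.4531 < 0 → [3.75, 4]
midpoint 3.875: g = -1.3613 < 0 → [3.875, 4]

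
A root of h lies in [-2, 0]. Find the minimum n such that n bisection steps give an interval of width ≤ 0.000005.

Width after n steps is 2/2^n. Need 2^n ≥ 2/0.000005 = 400000.
2^18 = 262144 < 400000 ≤ 2^19 = 524288, so n = 19.

19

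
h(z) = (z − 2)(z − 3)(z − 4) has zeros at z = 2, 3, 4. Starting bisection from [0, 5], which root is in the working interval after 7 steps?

2

m = 2.5, h(m) = 0.375 (+); new bracket [0, 2.5]
m = 1.25, h(m) = -3.609375 (−); new bracket [1.25, 2.5]
m = 1.875, h(m) = -0.298828 (−); new bracket [1.875, 2.5]
m = 2.1875, h(m) = 0.2761 (+); new bracket [1.875, 2.1875]
m = 2.03125, h(m) = 0.0596 (+); new bracket [1.875, 2.03125]
m = 1.953125, h(m) = -0.1004 (−); new bracket [1.953125, 2.03125]
m = 1.9921875, h(m) = -0.0158 (−); new bracket [1.9921875, 2.03125]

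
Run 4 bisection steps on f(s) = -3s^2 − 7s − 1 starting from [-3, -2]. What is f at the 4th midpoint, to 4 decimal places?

-0.0430

midpoint -2.5: f = -2.25 < 0 → [-2.5, -2]
midpoint -2.25: f = -0.4375 < 0 → [-2.25, -2]
midpoint -2.125: f = 0.328125 > 0 → [-2.25, -2.125]
midpoint -2.1875: f = -0.043 < 0 → [-2.1875, -2.125]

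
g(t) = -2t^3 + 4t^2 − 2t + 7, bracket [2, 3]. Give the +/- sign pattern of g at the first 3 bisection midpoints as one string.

m = 2.5, g(m) = -4.25 (−); new bracket [2, 2.5]
m = 2.25, g(m) = -0.03125 (−); new bracket [2, 2.25]
m = 2.125, g(m) = 1.621094 (+); new bracket [2.125, 2.25]

--+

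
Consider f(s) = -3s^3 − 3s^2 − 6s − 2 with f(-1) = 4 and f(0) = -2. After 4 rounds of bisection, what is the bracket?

m = -0.5, f(m) = 0.625 (+); new bracket [-0.5, 0]
m = -0.25, f(m) = -0.640625 (−); new bracket [-0.5, -0.25]
m = -0.375, f(m) = -0.013672 (−); new bracket [-0.5, -0.375]
m = -0.4375, f(m) = 0.302 (+); new bracket [-0.4375, -0.375]

[-0.4375, -0.375]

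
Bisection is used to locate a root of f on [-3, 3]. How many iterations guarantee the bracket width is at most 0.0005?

Width after n steps is 6/2^n. Need 2^n ≥ 6/0.0005 = 12000.
2^13 = 8192 < 12000 ≤ 2^14 = 16384, so n = 14.

14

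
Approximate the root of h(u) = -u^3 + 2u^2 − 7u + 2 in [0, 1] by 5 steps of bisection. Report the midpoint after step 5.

m = 0.5, h(m) = -1.125 (−); new bracket [0, 0.5]
m = 0.25, h(m) = 0.359375 (+); new bracket [0.25, 0.5]
m = 0.375, h(m) = -0.396484 (−); new bracket [0.25, 0.375]
m = 0.3125, h(m) = -0.0227 (−); new bracket [0.25, 0.3125]
m = 0.28125, h(m) = 0.1672 (+); new bracket [0.28125, 0.3125]

0.28125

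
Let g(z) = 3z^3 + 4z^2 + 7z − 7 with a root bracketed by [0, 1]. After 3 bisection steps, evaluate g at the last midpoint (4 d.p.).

midpoint 0.5: g = -2.125 < 0 → [0.5, 1]
midpoint 0.75: g = 1.765625 > 0 → [0.5, 0.75]
midpoint 0.625: g = -0.330078 < 0 → [0.625, 0.75]

-0.3301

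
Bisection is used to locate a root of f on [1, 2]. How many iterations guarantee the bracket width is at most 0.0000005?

Width after n steps is 1/2^n. Need 2^n ≥ 1/0.0000005 = 2000000.
2^20 = 1048576 < 2000000 ≤ 2^21 = 2097152, so n = 21.

21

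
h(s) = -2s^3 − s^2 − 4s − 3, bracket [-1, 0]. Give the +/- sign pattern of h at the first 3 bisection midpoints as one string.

-+-

s = -0.5 gives h = -1, negative; keep [-1, -0.5]
s = -0.75 gives h = 0.28125, positive; keep [-0.75, -0.5]
s = -0.625 gives h = -0.402344, negative; keep [-0.75, -0.625]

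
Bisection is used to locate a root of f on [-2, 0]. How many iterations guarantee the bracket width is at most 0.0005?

Width after n steps is 2/2^n. Need 2^n ≥ 2/0.0005 = 4000.
2^11 = 2048 < 4000 ≤ 2^12 = 4096, so n = 12.

12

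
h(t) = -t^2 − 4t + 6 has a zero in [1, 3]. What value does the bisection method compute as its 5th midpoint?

1.1875

midpoint 2: h = -6 < 0 → [1, 2]
midpoint 1.5: h = -2.25 < 0 → [1, 1.5]
midpoint 1.25: h = -0.5625 < 0 → [1, 1.25]
midpoint 1.125: h = 0.2344 > 0 → [1.125, 1.25]
midpoint 1.1875: h = -0.1602 < 0 → [1.125, 1.1875]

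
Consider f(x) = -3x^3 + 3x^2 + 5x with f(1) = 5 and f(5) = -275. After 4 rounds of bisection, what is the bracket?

m = 3, f(m) = -39 (−); new bracket [1, 3]
m = 2, f(m) = -2 (−); new bracket [1, 2]
m = 1.5, f(m) = 4.125 (+); new bracket [1.5, 2]
m = 1.75, f(m) = 1.8594 (+); new bracket [1.75, 2]

[1.75, 2]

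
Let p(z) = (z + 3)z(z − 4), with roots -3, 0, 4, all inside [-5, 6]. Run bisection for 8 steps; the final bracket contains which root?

m = 0.5, p(m) = -6.125 (−); new bracket [0.5, 6]
m = 3.25, p(m) = -15.234375 (−); new bracket [3.25, 6]
m = 4.625, p(m) = 22.041016 (+); new bracket [3.25, 4.625]
m = 3.9375, p(m) = -1.7073 (−); new bracket [3.9375, 4.625]
m = 4.28125, p(m) = 8.7674 (+); new bracket [3.9375, 4.28125]
m = 4.109375, p(m) = 3.1954 (+); new bracket [3.9375, 4.109375]
m = 4.0234375, p(m) = 0.6623 (+); new bracket [3.9375, 4.0234375]
m = 3.98046875, p(m) = -0.5427 (−); new bracket [3.98046875, 4.0234375]

4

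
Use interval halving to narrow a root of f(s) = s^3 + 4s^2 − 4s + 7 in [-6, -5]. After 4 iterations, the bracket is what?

[-5.125, -5.0625]

m = -5.5, f(m) = -16.375 (−); new bracket [-5.5, -5]
m = -5.25, f(m) = -6.453125 (−); new bracket [-5.25, -5]
m = -5.125, f(m) = -2.048828 (−); new bracket [-5.125, -5]
m = -5.0625, f(m) = 0.0193 (+); new bracket [-5.125, -5.0625]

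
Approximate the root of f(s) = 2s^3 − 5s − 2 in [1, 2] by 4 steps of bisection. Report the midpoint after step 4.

midpoint 1.5: f = -2.75 < 0 → [1.5, 2]
midpoint 1.75: f = -0.03125 < 0 → [1.75, 2]
midpoint 1.875: f = 1.808594 > 0 → [1.75, 1.875]
midpoint 1.8125: f = 0.8462 > 0 → [1.75, 1.8125]

1.8125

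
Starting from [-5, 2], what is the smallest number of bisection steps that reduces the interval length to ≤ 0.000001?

23

Width after n steps is 7/2^n. Need 2^n ≥ 7/0.000001 = 7000000.
2^22 = 4194304 < 7000000 ≤ 2^23 = 8388608, so n = 23.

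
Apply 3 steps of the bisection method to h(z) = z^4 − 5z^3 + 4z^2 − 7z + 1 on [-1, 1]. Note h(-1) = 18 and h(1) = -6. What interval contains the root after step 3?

midpoint 0: h = 1 > 0 → [0, 1]
midpoint 0.5: h = -2.0625 < 0 → [0, 0.5]
midpoint 0.25: h = -0.574219 < 0 → [0, 0.25]

[0, 0.25]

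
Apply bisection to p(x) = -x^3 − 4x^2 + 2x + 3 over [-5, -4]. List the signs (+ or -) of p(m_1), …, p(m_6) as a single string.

midpoint -4.5: p = 4.125 > 0 → [-4.5, -4]
midpoint -4.25: p = -0.984375 < 0 → [-4.5, -4.25]
midpoint -4.375: p = 1.427734 > 0 → [-4.375, -4.25]
midpoint -4.3125: p = 0.1868 > 0 → [-4.3125, -4.25]
midpoint -4.28125: p = -0.4074 < 0 → [-4.3125, -4.28125]
midpoint -4.296875: p = -0.1125 < 0 → [-4.3125, -4.296875]

+-++--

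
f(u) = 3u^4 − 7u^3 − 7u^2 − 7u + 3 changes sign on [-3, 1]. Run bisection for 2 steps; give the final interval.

[0, 1]

u = -1 gives f = 13, positive; keep [-1, 1]
u = 0 gives f = 3, positive; keep [0, 1]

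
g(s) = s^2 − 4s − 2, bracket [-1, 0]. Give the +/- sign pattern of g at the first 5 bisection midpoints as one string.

g(-0.5) = 0.25 > 0, so the root lies in [-0.5, 0]
g(-0.25) = -0.9375 < 0, so the root lies in [-0.5, -0.25]
g(-0.375) = -0.359375 < 0, so the root lies in [-0.5, -0.375]
g(-0.4375) = -0.0586 < 0, so the root lies in [-0.5, -0.4375]
g(-0.46875) = 0.0947 > 0, so the root lies in [-0.46875, -0.4375]

+---+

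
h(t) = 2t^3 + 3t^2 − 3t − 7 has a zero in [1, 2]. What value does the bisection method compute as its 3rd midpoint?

h(1.5) = 2 > 0, so the root lies in [1, 1.5]
h(1.25) = -2.15625 < 0, so the root lies in [1.25, 1.5]
h(1.375) = -0.253906 < 0, so the root lies in [1.375, 1.5]

1.375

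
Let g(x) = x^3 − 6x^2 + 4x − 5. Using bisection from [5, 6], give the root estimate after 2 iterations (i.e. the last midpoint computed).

midpoint 5.5: g = 1.875 > 0 → [5, 5.5]
midpoint 5.25: g = -4.671875 < 0 → [5.25, 5.5]

5.25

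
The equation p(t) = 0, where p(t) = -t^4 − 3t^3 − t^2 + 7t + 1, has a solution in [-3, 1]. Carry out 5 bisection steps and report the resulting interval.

[-0.25, -0.125]

p(-1) = -5 < 0, so the root lies in [-1, 1]
p(0) = 1 > 0, so the root lies in [-1, 0]
p(-0.5) = -2.4375 < 0, so the root lies in [-0.5, 0]
p(-0.25) = -0.7695 < 0, so the root lies in [-0.25, 0]
p(-0.125) = 0.115 > 0, so the root lies in [-0.25, -0.125]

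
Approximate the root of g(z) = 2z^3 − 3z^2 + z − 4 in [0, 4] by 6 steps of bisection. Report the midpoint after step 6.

1.8125

m = 2, g(m) = 2 (+); new bracket [0, 2]
m = 1, g(m) = -4 (−); new bracket [1, 2]
m = 1.5, g(m) = -2.5 (−); new bracket [1.5, 2]
m = 1.75, g(m) = -0.7188 (−); new bracket [1.75, 2]
m = 1.875, g(m) = 0.5117 (+); new bracket [1.75, 1.875]
m = 1.8125, g(m) = -0.1343 (−); new bracket [1.8125, 1.875]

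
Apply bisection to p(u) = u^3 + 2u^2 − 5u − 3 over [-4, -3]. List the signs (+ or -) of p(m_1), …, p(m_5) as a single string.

-+---

u = -3.5 gives p = -3.875, negative; keep [-3.5, -3]
u = -3.25 gives p = 0.046875, positive; keep [-3.5, -3.25]
u = -3.375 gives p = -1.787109, negative; keep [-3.375, -3.25]
u = -3.3125 gives p = -0.8391, negative; keep [-3.3125, -3.25]
u = -3.28125 gives p = -0.3885, negative; keep [-3.28125, -3.25]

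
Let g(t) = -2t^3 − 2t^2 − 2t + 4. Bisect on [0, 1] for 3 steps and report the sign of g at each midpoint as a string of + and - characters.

g(0.5) = 2.25 > 0, so the root lies in [0.5, 1]
g(0.75) = 0.53125 > 0, so the root lies in [0.75, 1]
g(0.875) = -0.621094 < 0, so the root lies in [0.75, 0.875]

++-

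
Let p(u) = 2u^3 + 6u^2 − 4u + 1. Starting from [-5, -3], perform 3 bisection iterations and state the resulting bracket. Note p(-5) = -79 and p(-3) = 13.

m = -4, p(m) = -15 (−); new bracket [-4, -3]
m = -3.5, p(m) = 2.75 (+); new bracket [-4, -3.5]
m = -3.75, p(m) = -5.09375 (−); new bracket [-3.75, -3.5]

[-3.75, -3.5]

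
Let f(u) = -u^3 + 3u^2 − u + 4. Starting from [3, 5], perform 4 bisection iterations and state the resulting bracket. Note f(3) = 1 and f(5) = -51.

f(4) = -16 < 0, so the root lies in [3, 4]
f(3.5) = -5.625 < 0, so the root lies in [3, 3.5]
f(3.25) = -1.890625 < 0, so the root lies in [3, 3.25]
f(3.125) = -0.3457 < 0, so the root lies in [3, 3.125]

[3, 3.125]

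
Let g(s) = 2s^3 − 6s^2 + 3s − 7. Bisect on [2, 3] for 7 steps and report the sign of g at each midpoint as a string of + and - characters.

g(2.5) = -5.75 < 0, so the root lies in [2.5, 3]
g(2.75) = -2.53125 < 0, so the root lies in [2.75, 3]
g(2.875) = -0.441406 < 0, so the root lies in [2.875, 3]
g(2.9375) = 0.7339 > 0, so the root lies in [2.875, 2.9375]
g(2.90625) = 0.1351 > 0, so the root lies in [2.875, 2.90625]
g(2.890625) = -0.1559 < 0, so the root lies in [2.890625, 2.90625]
g(2.8984375) = -0.0111 < 0, so the root lies in [2.8984375, 2.90625]

---++--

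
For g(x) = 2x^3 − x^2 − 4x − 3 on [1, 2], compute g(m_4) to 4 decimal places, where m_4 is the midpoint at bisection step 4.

x = 1.5 gives g = -4.5, negative; keep [1.5, 2]
x = 1.75 gives g = -2.34375, negative; keep [1.75, 2]
x = 1.875 gives g = -0.832031, negative; keep [1.875, 2]
x = 1.9375 gives g = 0.0425, positive; keep [1.875, 1.9375]

0.0425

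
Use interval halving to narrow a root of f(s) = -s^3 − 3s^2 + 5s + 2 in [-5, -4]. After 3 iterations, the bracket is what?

m = -4.5, f(m) = 9.875 (+); new bracket [-4.5, -4]
m = -4.25, f(m) = 3.328125 (+); new bracket [-4.25, -4]
m = -4.125, f(m) = 0.517578 (+); new bracket [-4.125, -4]

[-4.125, -4]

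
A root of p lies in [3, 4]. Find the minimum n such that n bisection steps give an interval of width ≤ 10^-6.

Width after n steps is 1/2^n. Need 2^n ≥ 1/10^-6 = 1000000.
2^19 = 524288 < 1000000 ≤ 2^20 = 1048576, so n = 20.

20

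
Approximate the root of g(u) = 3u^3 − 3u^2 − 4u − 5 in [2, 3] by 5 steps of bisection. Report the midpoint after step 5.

g(2.5) = 13.125 > 0, so the root lies in [2, 2.5]
g(2.25) = 4.984375 > 0, so the root lies in [2, 2.25]
g(2.125) = 1.740234 > 0, so the root lies in [2, 2.125]
g(2.0625) = 0.3093 > 0, so the root lies in [2, 2.0625]
g(2.03125) = -0.3603 < 0, so the root lies in [2.03125, 2.0625]

2.03125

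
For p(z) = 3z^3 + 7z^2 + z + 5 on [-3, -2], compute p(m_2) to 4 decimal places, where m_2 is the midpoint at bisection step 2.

4.0156

midpoint -2.5: p = -0.625 < 0 → [-2.5, -2]
midpoint -2.25: p = 4.015625 > 0 → [-2.5, -2.25]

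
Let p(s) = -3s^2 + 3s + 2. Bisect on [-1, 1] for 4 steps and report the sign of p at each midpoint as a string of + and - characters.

midpoint 0: p = 2 > 0 → [-1, 0]
midpoint -0.5: p = -0.25 < 0 → [-0.5, 0]
midpoint -0.25: p = 1.0625 > 0 → [-0.5, -0.25]
midpoint -0.375: p = 0.4531 > 0 → [-0.5, -0.375]

+-++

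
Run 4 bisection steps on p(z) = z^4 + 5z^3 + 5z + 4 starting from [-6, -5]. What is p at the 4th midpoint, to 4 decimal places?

midpoint -5.5: p = 59.6875 > 0 → [-5.5, -5]
midpoint -5.25: p = 13.925781 > 0 → [-5.25, -5]
midpoint -5.125: p = -4.798584 < 0 → [-5.25, -5.125]
midpoint -5.1875: p = 4.2368 > 0 → [-5.1875, -5.125]

4.2368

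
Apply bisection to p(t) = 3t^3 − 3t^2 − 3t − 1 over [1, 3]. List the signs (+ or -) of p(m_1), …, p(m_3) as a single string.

p(2) = 5 > 0, so the root lies in [1, 2]
p(1.5) = -2.125 < 0, so the root lies in [1.5, 2]
p(1.75) = 0.640625 > 0, so the root lies in [1.5, 1.75]

+-+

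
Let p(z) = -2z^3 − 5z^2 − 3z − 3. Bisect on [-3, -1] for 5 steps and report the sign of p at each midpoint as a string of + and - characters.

z = -2 gives p = -1, negative; keep [-3, -2]
z = -2.5 gives p = 4.5, positive; keep [-2.5, -2]
z = -2.25 gives p = 1.21875, positive; keep [-2.25, -2]
z = -2.125 gives p = -0.0117, negative; keep [-2.25, -2.125]
z = -2.1875 gives p = 0.5718, positive; keep [-2.1875, -2.125]

-++-+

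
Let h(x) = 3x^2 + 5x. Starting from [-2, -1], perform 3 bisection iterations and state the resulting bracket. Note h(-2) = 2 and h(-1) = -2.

h(-1.5) = -0.75 < 0, so the root lies in [-2, -1.5]
h(-1.75) = 0.4375 > 0, so the root lies in [-1.75, -1.5]
h(-1.625) = -0.203125 < 0, so the root lies in [-1.75, -1.625]

[-1.75, -1.625]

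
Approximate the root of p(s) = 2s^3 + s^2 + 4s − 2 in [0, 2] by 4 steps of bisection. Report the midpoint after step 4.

p(1) = 5 > 0, so the root lies in [0, 1]
p(0.5) = 0.5 > 0, so the root lies in [0, 0.5]
p(0.25) = -0.90625 < 0, so the root lies in [0.25, 0.5]
p(0.375) = -0.2539 < 0, so the root lies in [0.375, 0.5]

0.375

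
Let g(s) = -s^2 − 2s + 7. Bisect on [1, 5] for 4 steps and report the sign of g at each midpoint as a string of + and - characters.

--++

s = 3 gives g = -8, negative; keep [1, 3]
s = 2 gives g = -1, negative; keep [1, 2]
s = 1.5 gives g = 1.75, positive; keep [1.5, 2]
s = 1.75 gives g = 0.4375, positive; keep [1.75, 2]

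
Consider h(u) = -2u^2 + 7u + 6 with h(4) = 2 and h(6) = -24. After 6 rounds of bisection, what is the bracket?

h(5) = -9 < 0, so the root lies in [4, 5]
h(4.5) = -3 < 0, so the root lies in [4, 4.5]
h(4.25) = -0.375 < 0, so the root lies in [4, 4.25]
h(4.125) = 0.8438 > 0, so the root lies in [4.125, 4.25]
h(4.1875) = 0.2422 > 0, so the root lies in [4.1875, 4.25]
h(4.21875) = -0.0645 < 0, so the root lies in [4.1875, 4.21875]

[4.1875, 4.21875]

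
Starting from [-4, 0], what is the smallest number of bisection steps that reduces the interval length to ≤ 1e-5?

19

Width after n steps is 4/2^n. Need 2^n ≥ 4/1e-5 = 400000.
2^18 = 262144 < 400000 ≤ 2^19 = 524288, so n = 19.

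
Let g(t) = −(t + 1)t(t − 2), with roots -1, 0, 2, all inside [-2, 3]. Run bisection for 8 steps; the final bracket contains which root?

2

m = 0.5, g(m) = 1.125 (+); new bracket [0.5, 3]
m = 1.75, g(m) = 1.203125 (+); new bracket [1.75, 3]
m = 2.375, g(m) = -3.005859 (−); new bracket [1.75, 2.375]
m = 2.0625, g(m) = -0.3948 (−); new bracket [1.75, 2.0625]
m = 1.90625, g(m) = 0.5194 (+); new bracket [1.90625, 2.0625]
m = 1.984375, g(m) = 0.0925 (+); new bracket [1.984375, 2.0625]
m = 2.0234375, g(m) = -0.1434 (−); new bracket [1.984375, 2.0234375]
m = 2.00390625, g(m) = -0.0235 (−); new bracket [1.984375, 2.00390625]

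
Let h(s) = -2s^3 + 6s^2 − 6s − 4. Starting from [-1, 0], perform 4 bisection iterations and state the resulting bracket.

h(-0.5) = 0.75 > 0, so the root lies in [-0.5, 0]
h(-0.25) = -2.09375 < 0, so the root lies in [-0.5, -0.25]
h(-0.375) = -0.800781 < 0, so the root lies in [-0.5, -0.375]
h(-0.4375) = -0.0591 < 0, so the root lies in [-0.5, -0.4375]

[-0.5, -0.4375]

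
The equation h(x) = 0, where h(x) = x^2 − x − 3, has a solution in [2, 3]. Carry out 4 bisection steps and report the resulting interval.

m = 2.5, h(m) = 0.75 (+); new bracket [2, 2.5]
m = 2.25, h(m) = -0.1875 (−); new bracket [2.25, 2.5]
m = 2.375, h(m) = 0.265625 (+); new bracket [2.25, 2.375]
m = 2.3125, h(m) = 0.0352 (+); new bracket [2.25, 2.3125]

[2.25, 2.3125]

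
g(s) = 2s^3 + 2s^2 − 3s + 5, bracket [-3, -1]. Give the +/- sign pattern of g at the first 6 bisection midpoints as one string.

midpoint -2: g = 3 > 0 → [-3, -2]
midpoint -2.5: g = -6.25 < 0 → [-2.5, -2]
midpoint -2.25: g = -0.90625 < 0 → [-2.25, -2]
midpoint -2.125: g = 1.2148 > 0 → [-2.25, -2.125]
midpoint -2.1875: g = 0.1978 > 0 → [-2.25, -2.1875]
midpoint -2.21875: g = -0.3432 < 0 → [-2.21875, -2.1875]

+--++-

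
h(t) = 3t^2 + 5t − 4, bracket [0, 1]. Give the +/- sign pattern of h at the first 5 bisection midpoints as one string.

-++-+

h(0.5) = -0.75 < 0, so the root lies in [0.5, 1]
h(0.75) = 1.4375 > 0, so the root lies in [0.5, 0.75]
h(0.625) = 0.296875 > 0, so the root lies in [0.5, 0.625]
h(0.5625) = -0.2383 < 0, so the root lies in [0.5625, 0.625]
h(0.59375) = 0.0264 > 0, so the root lies in [0.5625, 0.59375]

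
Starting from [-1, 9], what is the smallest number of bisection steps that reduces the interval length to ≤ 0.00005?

Width after n steps is 10/2^n. Need 2^n ≥ 10/0.00005 = 200000.
2^17 = 131072 < 200000 ≤ 2^18 = 262144, so n = 18.

18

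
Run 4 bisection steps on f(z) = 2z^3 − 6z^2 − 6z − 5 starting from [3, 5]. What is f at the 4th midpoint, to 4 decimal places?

f(4) = 3 > 0, so the root lies in [3, 4]
f(3.5) = -13.75 < 0, so the root lies in [3.5, 4]
f(3.75) = -6.40625 < 0, so the root lies in [3.75, 4]
f(3.875) = -1.9727 < 0, so the root lies in [3.875, 4]

-1.9727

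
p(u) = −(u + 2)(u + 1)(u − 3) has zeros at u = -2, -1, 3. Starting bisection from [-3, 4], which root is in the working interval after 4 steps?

3

u = 0.5 gives p = 9.375, positive; keep [0.5, 4]
u = 2.25 gives p = 10.359375, positive; keep [2.25, 4]
u = 3.125 gives p = -2.642578, negative; keep [2.25, 3.125]
u = 2.6875 gives p = 5.4016, positive; keep [2.6875, 3.125]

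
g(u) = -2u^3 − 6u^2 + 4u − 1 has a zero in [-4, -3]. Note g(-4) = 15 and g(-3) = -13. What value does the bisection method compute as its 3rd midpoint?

-3.625

u = -3.5 gives g = -2.75, negative; keep [-4, -3.5]
u = -3.75 gives g = 5.09375, positive; keep [-3.75, -3.5]
u = -3.625 gives g = 0.925781, positive; keep [-3.625, -3.5]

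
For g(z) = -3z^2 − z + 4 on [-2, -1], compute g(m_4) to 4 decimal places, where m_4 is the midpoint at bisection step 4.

g(-1.5) = -1.25 < 0, so the root lies in [-1.5, -1]
g(-1.25) = 0.5625 > 0, so the root lies in [-1.5, -1.25]
g(-1.375) = -0.296875 < 0, so the root lies in [-1.375, -1.25]
g(-1.3125) = 0.1445 > 0, so the root lies in [-1.375, -1.3125]

0.1445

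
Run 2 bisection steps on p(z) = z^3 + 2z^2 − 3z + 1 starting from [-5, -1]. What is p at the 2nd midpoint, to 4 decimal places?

-19.0000

p(-3) = 1 > 0, so the root lies in [-5, -3]
p(-4) = -19 < 0, so the root lies in [-4, -3]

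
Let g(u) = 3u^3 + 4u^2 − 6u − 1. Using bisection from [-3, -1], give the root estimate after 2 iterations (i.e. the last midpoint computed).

u = -2 gives g = 3, positive; keep [-3, -2]
u = -2.5 gives g = -7.875, negative; keep [-2.5, -2]

-2.5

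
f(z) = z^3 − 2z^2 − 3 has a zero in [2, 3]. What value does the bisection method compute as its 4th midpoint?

2.4375

f(2.5) = 0.125 > 0, so the root lies in [2, 2.5]
f(2.25) = -1.734375 < 0, so the root lies in [2.25, 2.5]
f(2.375) = -0.884766 < 0, so the root lies in [2.375, 2.5]
f(2.4375) = -0.4006 < 0, so the root lies in [2.4375, 2.5]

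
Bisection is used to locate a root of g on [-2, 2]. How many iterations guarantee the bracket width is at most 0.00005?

17

Width after n steps is 4/2^n. Need 2^n ≥ 4/0.00005 = 80000.
2^16 = 65536 < 80000 ≤ 2^17 = 131072, so n = 17.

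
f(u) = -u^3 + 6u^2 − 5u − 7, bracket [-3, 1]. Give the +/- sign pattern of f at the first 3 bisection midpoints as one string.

+--

m = -1, f(m) = 5 (+); new bracket [-1, 1]
m = 0, f(m) = -7 (−); new bracket [-1, 0]
m = -0.5, f(m) = -2.875 (−); new bracket [-1, -0.5]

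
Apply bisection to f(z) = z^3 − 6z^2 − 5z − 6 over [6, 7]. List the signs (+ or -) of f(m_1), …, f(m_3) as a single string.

m = 6.5, f(m) = -17.375 (−); new bracket [6.5, 7]
m = 6.75, f(m) = -5.578125 (−); new bracket [6.75, 7]
m = 6.875, f(m) = 0.982422 (+); new bracket [6.75, 6.875]

--+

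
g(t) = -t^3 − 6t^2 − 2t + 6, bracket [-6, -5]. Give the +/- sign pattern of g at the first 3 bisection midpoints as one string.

+--

midpoint -5.5: g = 1.875 > 0 → [-5.5, -5]
midpoint -5.25: g = -4.171875 < 0 → [-5.5, -5.25]
midpoint -5.375: g = -1.306641 < 0 → [-5.5, -5.375]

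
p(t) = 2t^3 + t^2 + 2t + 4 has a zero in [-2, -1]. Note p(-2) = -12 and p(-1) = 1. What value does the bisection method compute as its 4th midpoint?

t = -1.5 gives p = -3.5, negative; keep [-1.5, -1]
t = -1.25 gives p = -0.84375, negative; keep [-1.25, -1]
t = -1.125 gives p = 0.167969, positive; keep [-1.25, -1.125]
t = -1.1875 gives p = -0.314, negative; keep [-1.1875, -1.125]

-1.1875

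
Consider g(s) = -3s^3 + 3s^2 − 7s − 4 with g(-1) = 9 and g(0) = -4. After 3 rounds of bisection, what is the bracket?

[-0.5, -0.375]

s = -0.5 gives g = 0.625, positive; keep [-0.5, 0]
s = -0.25 gives g = -2.015625, negative; keep [-0.5, -0.25]
s = -0.375 gives g = -0.794922, negative; keep [-0.5, -0.375]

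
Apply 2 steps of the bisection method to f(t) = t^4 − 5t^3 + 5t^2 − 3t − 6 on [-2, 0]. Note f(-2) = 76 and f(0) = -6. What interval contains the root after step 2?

[-1, -0.5]

f(-1) = 8 > 0, so the root lies in [-1, 0]
f(-0.5) = -2.5625 < 0, so the root lies in [-1, -0.5]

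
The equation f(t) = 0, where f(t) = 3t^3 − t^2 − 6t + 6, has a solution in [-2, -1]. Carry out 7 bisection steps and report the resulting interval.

midpoint -1.5: f = 2.625 > 0 → [-2, -1.5]
midpoint -1.75: f = -2.640625 < 0 → [-1.75, -1.5]
midpoint -1.625: f = 0.236328 > 0 → [-1.75, -1.625]
midpoint -1.6875: f = -1.1389 < 0 → [-1.6875, -1.625]
midpoint -1.65625: f = -0.4358 < 0 → [-1.65625, -1.625]
midpoint -1.640625: f = -0.0959 < 0 → [-1.640625, -1.625]
midpoint -1.6328125: f = 0.0712 > 0 → [-1.640625, -1.6328125]

[-1.640625, -1.6328125]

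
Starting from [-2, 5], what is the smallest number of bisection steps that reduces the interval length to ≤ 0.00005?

Width after n steps is 7/2^n. Need 2^n ≥ 7/0.00005 = 140000.
2^17 = 131072 < 140000 ≤ 2^18 = 262144, so n = 18.

18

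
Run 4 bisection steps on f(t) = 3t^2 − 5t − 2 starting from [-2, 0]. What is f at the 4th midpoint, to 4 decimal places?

0.2969

midpoint -1: f = 6 > 0 → [-1, 0]
midpoint -0.5: f = 1.25 > 0 → [-0.5, 0]
midpoint -0.25: f = -0.5625 < 0 → [-0.5, -0.25]
midpoint -0.375: f = 0.2969 > 0 → [-0.375, -0.25]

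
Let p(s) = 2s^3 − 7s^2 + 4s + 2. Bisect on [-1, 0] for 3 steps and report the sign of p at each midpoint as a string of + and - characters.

m = -0.5, p(m) = -2 (−); new bracket [-0.5, 0]
m = -0.25, p(m) = 0.53125 (+); new bracket [-0.5, -0.25]
m = -0.375, p(m) = -0.589844 (−); new bracket [-0.375, -0.25]

-+-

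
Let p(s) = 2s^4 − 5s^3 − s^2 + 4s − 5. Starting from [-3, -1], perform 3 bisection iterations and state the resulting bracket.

p(-2) = 55 > 0, so the root lies in [-2, -1]
p(-1.5) = 13.75 > 0, so the root lies in [-1.5, -1]
p(-1.25) = 3.085938 > 0, so the root lies in [-1.25, -1]

[-1.25, -1]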